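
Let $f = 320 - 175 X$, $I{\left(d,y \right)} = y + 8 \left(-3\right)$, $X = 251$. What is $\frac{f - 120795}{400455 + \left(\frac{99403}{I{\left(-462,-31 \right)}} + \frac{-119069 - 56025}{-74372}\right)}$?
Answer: $- \frac{112078604000}{271776998259} \approx -0.41239$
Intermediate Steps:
$I{\left(d,y \right)} = -24 + y$ ($I{\left(d,y \right)} = y - 24 = -24 + y$)
$f = -43605$ ($f = 320 - 43925 = -43605$)
$\frac{f - 120795}{400455 + \left(\frac{99403}{I{\left(-462,-31 \right)}} + \frac{-119069 - 56025}{-74372}\right)} = \frac{-43605 - 120795}{400455 + \left(\frac{99403}{-24 - 31} + \frac{-119069 - 56025}{-74372}\right)} = - \frac{164400}{400455 + \left(\frac{99403}{-55} + \left(-119069 - 56025\right) \left(- \frac{1}{74372}\right)\right)} = - \frac{164400}{400455 + \left(99403 \left(- \frac{1}{55}\right) - - \frac{87547}{37186}\right)} = - \frac{164400}{400455 + \left(- \frac{99403}{55} + \frac{87547}{37186}\right)} = - \frac{164400}{400455 - \frac{3691584873}{2045230}} = - \frac{164400}{\frac{815330994777}{2045230}} = \left(-164400\right) \frac{2045230}{815330994777} = - \frac{112078604000}{271776998259}$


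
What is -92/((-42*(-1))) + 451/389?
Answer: -8423/8169 ≈ -1.0311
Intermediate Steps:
-92/((-42*(-1))) + 451/389 = -92/42 + 451*(1/389) = -92*1/42 + 451/389 = -46/21 + 451/389 = -8423/8169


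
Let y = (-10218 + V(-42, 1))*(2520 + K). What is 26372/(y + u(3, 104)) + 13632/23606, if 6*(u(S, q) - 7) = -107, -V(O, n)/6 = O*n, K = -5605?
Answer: 1497287976/2588949385 ≈ 0.57834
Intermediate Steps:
V(O, n) = -6*O*n
u(S, q) = -65/6 (u(S, q) = 7 + (⅙)*(-107) = 7 - 107/6 = -65/6)
y = 30745110 (y = (-10218 - 6*(-42)*1)*(2520 - 5605) = (-10218 + 252)*(-3085) = -9966*(-3085) = 30745110)
26372/(y + u(3, 104)) + 13632/23606 = 26372/(30745110 - 65/6) + 13632/23606 = 26372/(184470595/6) + 13632*(1/23606) = 26372*(6/184470595) + 6816/11803 = 158232/184470595 + 6816/11803 = 1497287976/2588949385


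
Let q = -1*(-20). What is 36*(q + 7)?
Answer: 972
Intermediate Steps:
q = 20
36*(q + 7) = 36*(20 + 7) = 36*27 = 972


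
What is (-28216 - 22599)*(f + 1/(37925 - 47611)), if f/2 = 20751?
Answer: -20427039072365/9686 ≈ -2.1089e+9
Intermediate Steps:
f = 41502 (f = 2*20751 = 41502)
(-28216 - 22599)*(f + 1/(37925 - 47611)) = (-28216 - 22599)*(41502 + 1/(37925 - 47611)) = -50815*(41502 + 1/(-9686)) = -50815*(41502 - 1/9686) = -50815*401988371/9686 = -20427039072365/9686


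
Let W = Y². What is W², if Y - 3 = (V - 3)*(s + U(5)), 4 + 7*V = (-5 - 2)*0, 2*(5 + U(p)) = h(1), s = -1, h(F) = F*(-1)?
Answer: 18141126721/38416 ≈ 4.7223e+5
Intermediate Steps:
h(F) = -F
U(p) = -11/2 (U(p) = -5 + (-1*1)/2 = -5 + (½)*(-1) = -5 - ½ = -11/2)
V = -4/7 (V = -4/7 + ((-5 - 2)*0)/7 = -4/7 + (-7*0)/7 = -4/7 + (⅐)*0 = -4/7 + 0 = -4/7 ≈ -0.57143)
Y = 367/14 (Y = 3 + (-4/7 - 3)*(-1 - 11/2) = 3 - 25/7*(-13/2) = 3 + 325/14 = 367/14 ≈ 26.214)
W = 134689/196 (W = (367/14)² = 134689/196 ≈ 687.19)
W² = (134689/196)² = 18141126721/38416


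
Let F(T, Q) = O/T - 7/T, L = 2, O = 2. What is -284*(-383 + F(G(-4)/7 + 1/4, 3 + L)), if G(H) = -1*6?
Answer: 1809364/17 ≈ 1.0643e+5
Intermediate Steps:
G(H) = -6
F(T, Q) = -5/T (F(T, Q) = 2/T - 7/T = -5/T)
-284*(-383 + F(G(-4)/7 + 1/4, 3 + L)) = -284*(-383 - 5/(-6/7 + 1/4)) = -284*(-383 - 5/(-17/28)) = -284*(-383 - 5*(-28/17)) = -284*(-383 + 140/17) = -284*(-6371/17) = 1809364/17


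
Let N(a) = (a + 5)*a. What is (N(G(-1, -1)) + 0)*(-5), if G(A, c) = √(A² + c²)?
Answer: -10 - 25*√2 ≈ -45.355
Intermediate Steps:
N(a) = a*(5 + a) (N(a) = (5 + a)*a = a*(5 + a))
(N(G(-1, -1)) + 0)*(-5) = (√((-1)² + (-1)²)*(5 + √((-1)² + (-1)²)) + 0)*(-5) = (√(1 + 1)*(5 + √(1 + 1)) + 0)*(-5) = (√2*(5 + √2) + 0)*(-5) = (√2*(5 + √2))*(-5) = -5*√2*(5 + √2)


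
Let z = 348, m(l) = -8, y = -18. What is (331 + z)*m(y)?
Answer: -5432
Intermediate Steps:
(331 + z)*m(y) = (331 + 348)*(-8) = 679*(-8) = -5432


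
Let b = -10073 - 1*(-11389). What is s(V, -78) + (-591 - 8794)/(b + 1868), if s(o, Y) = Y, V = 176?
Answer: -257737/3184 ≈ -80.948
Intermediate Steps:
b = 1316 (b = -10073 + 11389 = 1316)
s(V, -78) + (-591 - 8794)/(b + 1868) = -78 + (-591 - 8794)/(1316 + 1868) = -78 - 9385/3184 = -257737/3184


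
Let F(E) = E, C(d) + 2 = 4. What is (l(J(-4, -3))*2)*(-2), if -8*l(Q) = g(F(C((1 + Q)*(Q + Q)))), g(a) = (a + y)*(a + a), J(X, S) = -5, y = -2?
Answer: 0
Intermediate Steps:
C(d) = 2 (C(d) = -2 + 4 = 2)
g(a) = 2*a*(-2 + a) (g(a) = (a - 2)*(a + a) = (-2 + a)*(2*a) = 2*a*(-2 + a))
l(Q) = 0 (l(Q) = -2*(-2 + 2)/4 = -2*0/4 = -⅛*0 = 0)
(l(J(-4, -3))*2)*(-2) = (0*2)*(-2) = 0*(-2) = 0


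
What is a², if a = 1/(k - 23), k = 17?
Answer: 1/36 ≈ 0.027778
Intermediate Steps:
a = -⅙ (a = 1/(17 - 23) = 1/(-6) = -⅙ ≈ -0.16667)
a² = (-⅙)² = 1/36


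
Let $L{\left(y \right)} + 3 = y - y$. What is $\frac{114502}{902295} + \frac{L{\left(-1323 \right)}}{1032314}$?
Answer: $\frac{118199310743}{931451760630} \approx 0.1269$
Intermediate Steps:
$L{\left(y \right)} = -3$ ($L{\left(y \right)} = -3 + \left(y - y\right) = -3 + 0 = -3$)
$\frac{114502}{902295} + \frac{L{\left(-1323 \right)}}{1032314} = \frac{114502}{902295} - \frac{3}{1032314} = \frac{118199310743}{931451760630}$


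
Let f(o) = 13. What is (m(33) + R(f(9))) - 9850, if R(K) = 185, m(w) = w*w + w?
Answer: -8543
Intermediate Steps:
m(w) = w + w² (m(w) = w² + w = w + w²)
(m(33) + R(f(9))) - 9850 = (33*(1 + 33) + 185) - 9850 = (33*34 + 185) - 9850 = (1122 + 185) - 9850 = 1307 - 9850 = -8543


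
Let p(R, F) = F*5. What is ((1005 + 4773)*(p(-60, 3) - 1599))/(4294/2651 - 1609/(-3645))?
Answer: -88438216379040/19917089 ≈ -4.4403e+6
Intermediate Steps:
p(R, F) = 5*F
((1005 + 4773)*(p(-60, 3) - 1599))/(4294/2651 - 1609/(-3645)) = ((1005 + 4773)*(5*3 - 1599))/(4294/2651 - 1609/(-3645)) = (5778*(15 - 1599))/(4294*(1/2651) - 1609*(-1/3645)) = (5778*(-1584))/(4294/2651 + 1609/3645) = -9152352/19917089/9662895 = -9152352*9662895/19917089 = -88438216379040/19917089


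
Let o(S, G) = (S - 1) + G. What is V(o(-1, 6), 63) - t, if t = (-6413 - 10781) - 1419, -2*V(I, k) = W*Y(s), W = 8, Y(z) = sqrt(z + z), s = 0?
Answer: 18613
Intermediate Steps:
Y(z) = sqrt(2)*sqrt(z) (Y(z) = sqrt(2*z) = sqrt(2)*sqrt(z))
o(S, G) = -1 + G + S (o(S, G) = (-1 + S) + G = -1 + G + S)
V(I, k) = 0 (V(I, k) = -4*sqrt(2)*sqrt(0) = -4*sqrt(2)*0 = -4*0 = -1/2*0 = 0)
t = -18613 (t = -17194 - 1419 = -18613)
V(o(-1, 6), 63) - t = 0 - 1*(-18613) = 0 + 18613 = 18613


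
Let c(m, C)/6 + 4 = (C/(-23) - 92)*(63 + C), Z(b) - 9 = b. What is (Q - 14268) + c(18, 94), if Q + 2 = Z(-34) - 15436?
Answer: -2766185/23 ≈ -1.2027e+5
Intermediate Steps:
Z(b) = 9 + b
c(m, C) = -24 + 6*(-92 - C/23)*(63 + C) (c(m, C) = -24 + 6*((C/(-23) - 92)*(63 + C)) = -24 + 6*((C*(-1/23) - 92)*(63 + C)) = -24 + 6*((-C/23 - 92)*(63 + C)) = -24 + 6*((-92 - C/23)*(63 + C)) = -24 + 6*(-92 - C/23)*(63 + C))
Q = -15463 (Q = -2 + ((9 - 34) - 15436) = -2 + (-25 - 15436) = -2 - 15461 = -15463)
(Q - 14268) + c(18, 94) = (-15463 - 14268) + (-34800 - 13074/23*94 - 6/23*94²) = -29731 + (-34800 - 1228956/23 - 6/23*8836) = -29731 + (-34800 - 1228956/23 - 53016/23) = -29731 - 2082372/23 = -2766185/23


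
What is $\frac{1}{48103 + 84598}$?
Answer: $\frac{1}{132701} \approx 7.5357 \cdot 10^{-6}$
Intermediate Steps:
$\frac{1}{48103 + 84598} = \frac{1}{132701}$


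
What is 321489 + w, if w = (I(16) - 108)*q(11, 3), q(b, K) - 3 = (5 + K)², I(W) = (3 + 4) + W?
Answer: 315794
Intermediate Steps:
I(W) = 7 + W
q(b, K) = 3 + (5 + K)²
w = -5695 (w = ((7 + 16) - 108)*(3 + (5 + 3)²) = (23 - 108)*(3 + 8²) = -85*(3 + 64) = -85*67 = -5695)
321489 + w = 321489 - 5695 = 315794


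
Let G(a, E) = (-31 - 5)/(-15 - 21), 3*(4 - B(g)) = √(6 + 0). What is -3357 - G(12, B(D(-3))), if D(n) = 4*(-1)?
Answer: -3358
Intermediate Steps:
D(n) = -4
B(g) = 4 - √6/3 (B(g) = 4 - √(6 + 0)/3 = 4 - √6/3)
G(a, E) = 1 (G(a, E) = -36/(-36) = -36*(-1/36) = 1)
-3357 - G(12, B(D(-3))) = -3357 - 1*1 = -3357 - 1 = -3358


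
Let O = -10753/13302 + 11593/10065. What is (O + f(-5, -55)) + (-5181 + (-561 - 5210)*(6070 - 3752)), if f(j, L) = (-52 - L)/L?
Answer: -54293701350419/4057110 ≈ -1.3382e+7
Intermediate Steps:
O = 15327047/44628210 (O = -10753*1/13302 + 11593*(1/10065) = -10753/13302 + 11593/10065 = 15327047/44628210 ≈ 0.34344)
f(j, L) = (-52 - L)/L
(O + f(-5, -55)) + (-5181 + (-561 - 5210)*(6070 - 3752)) = (15327047/44628210 + (-52 - 1*(-55))/(-55)) + (-5181 + (-561 - 5210)*(6070 - 3752)) = (15327047/44628210 - (-52 + 55)/55) + (-5181 - 5771*2318) = (15327047/44628210 - 1/55*3) + (-5181 - 13377178) = (15327047/44628210 - 3/55) - 13382359 = 1172071/4057110 - 13382359 = -54293701350419/4057110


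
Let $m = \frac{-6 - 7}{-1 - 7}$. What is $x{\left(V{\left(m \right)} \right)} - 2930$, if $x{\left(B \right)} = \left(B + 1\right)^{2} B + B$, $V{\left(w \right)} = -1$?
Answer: $-2931$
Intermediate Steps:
$m = \frac{13}{8}$ ($m = - \frac{13}{-8} = \left(-13\right) \left(- \frac{1}{8}\right) = \frac{13}{8} \approx 1.625$)
$x{\left(B \right)} = B + B \left(1 + B\right)^{2}$ ($x{\left(B \right)} = \left(1 + B\right)^{2} B + B = B \left(1 + B\right)^{2} + B = B + B \left(1 + B\right)^{2}$)
$x{\left(V{\left(m \right)} \right)} - 2930 = - (1 + \left(1 - 1\right)^{2}) - 2930 = - (1 + 0^{2}) - 2930 = - (1 + 0) - 2930 = \left(-1\right) 1 - 2930 = -1 - 2930 = -2931$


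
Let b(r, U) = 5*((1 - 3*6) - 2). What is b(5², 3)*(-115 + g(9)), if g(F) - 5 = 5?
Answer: 9975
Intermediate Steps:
g(F) = 10 (g(F) = 5 + 5 = 10)
b(r, U) = -95 (b(r, U) = 5*((1 - 18) - 2) = 5*(-17 - 2) = 5*(-19) = -95)
b(5², 3)*(-115 + g(9)) = -95*(-115 + 10) = -95*(-105) = 9975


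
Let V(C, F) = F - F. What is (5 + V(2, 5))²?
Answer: 25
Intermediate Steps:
V(C, F) = 0
(5 + V(2, 5))² = (5 + 0)² = 5² = 25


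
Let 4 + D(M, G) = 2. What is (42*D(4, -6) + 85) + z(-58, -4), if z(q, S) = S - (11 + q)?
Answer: 44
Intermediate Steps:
D(M, G) = -2 (D(M, G) = -4 + 2 = -2)
z(q, S) = -11 + S - q (z(q, S) = S + (-11 - q) = -11 + S - q)
(42*D(4, -6) + 85) + z(-58, -4) = (42*(-2) + 85) + (-11 - 4 - 1*(-58)) = (-84 + 85) + (-11 - 4 + 58) = 1 + 43 = 44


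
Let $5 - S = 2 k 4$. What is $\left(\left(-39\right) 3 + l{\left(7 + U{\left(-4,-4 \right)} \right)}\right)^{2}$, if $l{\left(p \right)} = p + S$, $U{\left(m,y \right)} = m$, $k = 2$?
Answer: $15625$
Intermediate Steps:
$S = -11$ ($S = 5 - 2 \cdot 2 \cdot 4 = 5 - 4 \cdot 4 = 5 - 16 = -11$)
$l{\left(p \right)} = -11 + p$ ($l{\left(p \right)} = p - 11 = -11 + p$)
$\left(\left(-39\right) 3 + l{\left(7 + U{\left(-4,-4 \right)} \right)}\right)^{2} = \left(\left(-39\right) 3 + \left(-11 + \left(7 - 4\right)\right)\right)^{2} = \left(-117 + \left(-11 + 3\right)\right)^{2} = \left(-117 - 8\right)^{2} = \left(-125\right)^{2} = 15625$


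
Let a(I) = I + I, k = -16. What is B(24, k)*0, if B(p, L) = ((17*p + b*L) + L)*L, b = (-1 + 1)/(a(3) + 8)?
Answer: 0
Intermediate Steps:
a(I) = 2*I
b = 0 (b = (-1 + 1)/(2*3 + 8) = 0/(6 + 8) = 0/14 = 0*(1/14) = 0)
B(p, L) = L*(L + 17*p) (B(p, L) = ((17*p + 0*L) + L)*L = ((17*p + 0) + L)*L = (17*p + L)*L = (L + 17*p)*L = L*(L + 17*p))
B(24, k)*0 = -16*(-16 + 17*24)*0 = -16*(-16 + 408)*0 = -16*392*0 = -6272*0 = 0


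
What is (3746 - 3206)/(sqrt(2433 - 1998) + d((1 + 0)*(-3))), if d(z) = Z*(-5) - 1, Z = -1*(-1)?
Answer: 1080/133 + 180*sqrt(435)/133 ≈ 36.347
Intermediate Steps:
Z = 1
d(z) = -6 (d(z) = 1*(-5) - 1 = -5 - 1 = -6)
(3746 - 3206)/(sqrt(2433 - 1998) + d((1 + 0)*(-3))) = (3746 - 3206)/(sqrt(2433 - 1998) - 6) = 540/(sqrt(435) - 6) = 540/(-6 + sqrt(435))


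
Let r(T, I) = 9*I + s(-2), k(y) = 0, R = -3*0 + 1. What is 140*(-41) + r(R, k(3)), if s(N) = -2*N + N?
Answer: -5738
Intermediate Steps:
s(N) = -N
R = 1 (R = 0 + 1 = 1)
r(T, I) = 2 + 9*I (r(T, I) = 9*I - 1*(-2) = 9*I + 2 = 2 + 9*I)
140*(-41) + r(R, k(3)) = 140*(-41) + (2 + 9*0) = -5740 + (2 + 0) = -5740 + 2 = -5738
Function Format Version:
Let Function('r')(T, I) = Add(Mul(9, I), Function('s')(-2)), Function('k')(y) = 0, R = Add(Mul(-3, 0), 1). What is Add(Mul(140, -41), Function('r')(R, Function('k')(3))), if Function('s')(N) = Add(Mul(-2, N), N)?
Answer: -5738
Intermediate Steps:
Function('s')(N) = Mul(-1, N)
R = 1 (R = Add(0, 1) = 1)
Function('r')(T, I) = Add(2, Mul(9, I)) (Function('r')(T, I) = Add(Mul(9, I), Mul(-1, -2)) = Add(Mul(9, I), 2) = Add(2, Mul(9, I)))
Add(Mul(140, -41), Function('r')(R, Function('k')(3))) = Add(Mul(140, -41), Add(2, Mul(9, 0))) = Add(-5740, Add(2, 0)) = Add(-5740, 2) = -5738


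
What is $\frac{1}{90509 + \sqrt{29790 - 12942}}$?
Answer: $\frac{90509}{8191862233} - \frac{36 \sqrt{13}}{8191862233} \approx 1.1033 \cdot 10^{-5}$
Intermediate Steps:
$\frac{1}{90509 + \sqrt{29790 - 12942}} = \frac{1}{90509 + \sqrt{16848}} = \frac{1}{90509 + 36 \sqrt{13}}$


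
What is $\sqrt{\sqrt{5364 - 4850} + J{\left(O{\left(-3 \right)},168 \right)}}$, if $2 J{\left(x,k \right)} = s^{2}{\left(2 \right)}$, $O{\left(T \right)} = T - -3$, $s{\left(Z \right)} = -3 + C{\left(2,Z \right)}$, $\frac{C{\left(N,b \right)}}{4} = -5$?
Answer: $\frac{\sqrt{1058 + 4 \sqrt{514}}}{2} \approx 16.946$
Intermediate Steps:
$C{\left(N,b \right)} = -20$ ($C{\left(N,b \right)} = 4 \left(-5\right) = -20$)
$s{\left(Z \right)} = -23$ ($s{\left(Z \right)} = -3 - 20 = -23$)
$O{\left(T \right)} = 3 + T$ ($O{\left(T \right)} = T + \left(6 - 3\right) = T + 3 = 3 + T$)
$J{\left(x,k \right)} = \frac{529}{2}$ ($J{\left(x,k \right)} = \frac{\left(-23\right)^{2}}{2} = \frac{1}{2} \cdot 529 = \frac{529}{2}$)
$\sqrt{\sqrt{5364 - 4850} + J{\left(O{\left(-3 \right)},168 \right)}} = \sqrt{\sqrt{5364 - 4850} + \frac{529}{2}} = \sqrt{\sqrt{514} + \frac{529}{2}} = \sqrt{\frac{529}{2} + \sqrt{514}}$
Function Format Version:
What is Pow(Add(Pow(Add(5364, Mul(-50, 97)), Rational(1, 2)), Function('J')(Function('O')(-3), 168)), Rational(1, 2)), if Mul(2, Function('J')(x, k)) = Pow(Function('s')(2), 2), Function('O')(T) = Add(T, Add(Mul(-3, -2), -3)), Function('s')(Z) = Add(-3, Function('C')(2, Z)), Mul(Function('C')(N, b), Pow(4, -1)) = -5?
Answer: Mul(Rational(1, 2), Pow(Add(1058, Mul(4, Pow(514, Rational(1, 2)))), Rational(1, 2))) ≈ 16.946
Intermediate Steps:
Function('C')(N, b) = -20 (Function('C')(N, b) = Mul(4, -5) = -20)
Function('s')(Z) = -23 (Function('s')(Z) = Add(-3, -20) = -23)
Function('O')(T) = Add(3, T) (Function('O')(T) = Add(T, Add(6, -3)) = Add(T, 3) = Add(3, T))
Function('J')(x, k) = Rational(529, 2) (Function('J')(x, k) = Mul(Rational(1, 2), Pow(-23, 2)) = Mul(Rational(1, 2), 529) = Rational(529, 2))
Pow(Add(Pow(Add(5364, Mul(-50, 97)), Rational(1, 2)), Function('J')(Function('O')(-3), 168)), Rational(1, 2)) = Pow(Add(Pow(Add(5364, Mul(-50, 97)), Rational(1, 2)), Rational(529, 2)), Rational(1, 2)) = Pow(Add(Pow(Add(5364, -4850), Rational(1, 2)), Rational(529, 2)), Rational(1, 2)) = Pow(Add(Pow(514, Rational(1, 2)), Rational(529, 2)), Rational(1, 2)) = Pow(Add(Rational(529, 2), Pow(514, Rational(1, 2))), Rational(1, 2))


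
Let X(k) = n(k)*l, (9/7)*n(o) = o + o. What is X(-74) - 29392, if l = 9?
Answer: -30428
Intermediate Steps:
n(o) = 14*o/9 (n(o) = 7*(o + o)/9 = 7*(2*o)/9 = 14*o/9)
X(k) = 14*k (X(k) = (14*k/9)*9 = 14*k)
X(-74) - 29392 = 14*(-74) - 29392 = -1036 - 29392 = -30428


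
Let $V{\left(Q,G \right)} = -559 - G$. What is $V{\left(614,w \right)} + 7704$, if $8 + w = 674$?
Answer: $6479$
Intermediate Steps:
$w = 666$ ($w = -8 + 674 = 666$)
$V{\left(614,w \right)} + 7704 = \left(-559 - 666\right) + 7704 = -1225 + 7704 = 6479$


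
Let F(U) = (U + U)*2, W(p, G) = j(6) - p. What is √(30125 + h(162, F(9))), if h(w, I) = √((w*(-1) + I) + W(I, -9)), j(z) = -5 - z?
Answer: √(30125 + I*√173) ≈ 173.57 + 0.0379*I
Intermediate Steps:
W(p, G) = -11 - p (W(p, G) = (-5 - 1*6) - p = (-5 - 6) - p = -11 - p)
F(U) = 4*U (F(U) = (2*U)*2 = 4*U)
h(w, I) = √(-11 - w) (h(w, I) = √((w*(-1) + I) + (-11 - I)) = √((-w + I) + (-11 - I)) = √((I - w) + (-11 - I)) = √(-11 - w))
√(30125 + h(162, F(9))) = √(30125 + √(-11 - 1*162)) = √(30125 + √(-11 - 162)) = √(30125 + √(-173)) = √(30125 + I*√173)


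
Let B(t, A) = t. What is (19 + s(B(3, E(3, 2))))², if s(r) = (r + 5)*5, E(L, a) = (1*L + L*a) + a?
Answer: 3481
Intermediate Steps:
E(L, a) = L + a + L*a (E(L, a) = (L + L*a) + a = L + a + L*a)
s(r) = 25 + 5*r (s(r) = (5 + r)*5 = 25 + 5*r)
(19 + s(B(3, E(3, 2))))² = (19 + (25 + 5*3))² = (19 + (25 + 15))² = (19 + 40)² = 59² = 3481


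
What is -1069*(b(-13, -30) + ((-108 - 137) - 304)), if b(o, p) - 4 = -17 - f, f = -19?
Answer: 580467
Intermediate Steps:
b(o, p) = 6 (b(o, p) = 4 + (-17 - 1*(-19)) = 4 + (-17 + 19) = 4 + 2 = 6)
-1069*(b(-13, -30) + ((-108 - 137) - 304)) = -1069*(6 + ((-108 - 137) - 304)) = -1069*(6 + (-245 - 304)) = -1069*(6 - 549) = -1069*(-543) = 580467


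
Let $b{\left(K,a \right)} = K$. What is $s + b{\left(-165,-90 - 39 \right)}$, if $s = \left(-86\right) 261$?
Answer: $-22611$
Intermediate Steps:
$s = -22446$
$s + b{\left(-165,-90 - 39 \right)} = -22446 - 165 = -22611$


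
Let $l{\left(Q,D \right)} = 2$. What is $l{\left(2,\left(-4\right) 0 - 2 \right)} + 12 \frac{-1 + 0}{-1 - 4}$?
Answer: $\frac{22}{5} \approx 4.4$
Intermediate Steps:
$l{\left(2,\left(-4\right) 0 - 2 \right)} + 12 \frac{-1 + 0}{-1 - 4} = 2 + 12 \frac{-1 + 0}{-1 - 4} = 2 + 12 \left(- \frac{1}{-5}\right) = 2 + 12 \left(\left(-1\right) \left(- \frac{1}{5}\right)\right) = 2 + 12 \cdot \frac{1}{5} = 2 + \frac{12}{5} = \frac{22}{5}$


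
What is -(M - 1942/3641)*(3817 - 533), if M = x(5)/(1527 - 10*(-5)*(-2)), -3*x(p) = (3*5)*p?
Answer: 9399658556/5195707 ≈ 1809.1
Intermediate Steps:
x(p) = -5*p (x(p) = -3*5*p/3 = -5*p)
M = -25/1427 (M = (-5*5)/(1527 - 10*(-5)*(-2)) = -25/(1527 + 50*(-2)) = -25/(1527 - 100) = -25/1427 ≈ -0.017519)
-(M - 1942/3641)*(3817 - 533) = -(-25/1427 - 1942/3641)*(3817 - 533) = -(-25/1427 - 1942*1/3641)*3284 = -(-25/1427 - 1942/3641)*3284 = -(-2862259)*3284/5195707 = -1*(-9399658556/5195707) = 9399658556/5195707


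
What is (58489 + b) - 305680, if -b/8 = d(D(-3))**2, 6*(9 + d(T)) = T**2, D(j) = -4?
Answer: -2227607/9 ≈ -2.4751e+5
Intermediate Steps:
d(T) = -9 + T**2/6
b = -2888/9 (b = -8*(-9 + (1/6)*(-4)**2)**2 = -8*(-9 + (1/6)*16)**2 = -8*(-9 + 8/3)**2 = -8*(-19/3)**2 = -8*361/9 = -2888/9 ≈ -320.89)
(58489 + b) - 305680 = (58489 - 2888/9) - 305680 = 523513/9 - 305680 = -2227607/9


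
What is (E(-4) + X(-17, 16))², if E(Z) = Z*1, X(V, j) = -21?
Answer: 625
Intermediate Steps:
E(Z) = Z
(E(-4) + X(-17, 16))² = (-4 - 21)² = (-25)² = 625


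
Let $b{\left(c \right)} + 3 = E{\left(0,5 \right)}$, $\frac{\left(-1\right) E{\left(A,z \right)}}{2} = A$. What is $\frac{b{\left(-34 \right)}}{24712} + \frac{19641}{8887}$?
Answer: $\frac{485341731}{219615544} \approx 2.21$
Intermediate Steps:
$E{\left(A,z \right)} = - 2 A$
$b{\left(c \right)} = -3$ ($b{\left(c \right)} = -3 - 0 = -3 + 0 = -3$)
$\frac{b{\left(-34 \right)}}{24712} + \frac{19641}{8887} = - \frac{3}{24712} + \frac{19641}{8887} = \frac{485341731}{219615544}$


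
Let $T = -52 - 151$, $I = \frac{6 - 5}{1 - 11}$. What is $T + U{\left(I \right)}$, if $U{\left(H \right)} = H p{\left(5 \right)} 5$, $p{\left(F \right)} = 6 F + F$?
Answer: $- \frac{441}{2} \approx -220.5$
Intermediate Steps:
$I = - \frac{1}{10}$ ($I = 1 \frac{1}{-10} = 1 \left(- \frac{1}{10}\right) = - \frac{1}{10} \approx -0.1$)
$p{\left(F \right)} = 7 F$
$T = -203$ ($T = -52 - 151 = -203$)
$U{\left(H \right)} = 175 H$ ($U{\left(H \right)} = H 7 \cdot 5 \cdot 5 = H 35 \cdot 5 = 35 H 5 = 175 H$)
$T + U{\left(I \right)} = -203 + 175 \left(- \frac{1}{10}\right) = -203 - \frac{35}{2} = - \frac{441}{2}$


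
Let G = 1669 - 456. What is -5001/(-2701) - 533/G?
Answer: 4626580/3276313 ≈ 1.4121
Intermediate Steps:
G = 1213
-5001/(-2701) - 533/G = -5001/(-2701) - 533/1213 = -5001*(-1/2701) - 533*1/1213 = 5001/2701 - 533/1213 = 4626580/3276313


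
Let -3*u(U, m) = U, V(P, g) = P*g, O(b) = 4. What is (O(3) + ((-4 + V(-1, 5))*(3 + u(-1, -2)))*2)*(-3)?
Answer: 168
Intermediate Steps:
u(U, m) = -U/3
(O(3) + ((-4 + V(-1, 5))*(3 + u(-1, -2)))*2)*(-3) = (4 + ((-4 - 1*5)*(3 - ⅓*(-1)))*2)*(-3) = (4 + ((-4 - 5)*(3 + ⅓))*2)*(-3) = (4 - 9*10/3*2)*(-3) = (4 - 30*2)*(-3) = (4 - 60)*(-3) = -56*(-3) = 168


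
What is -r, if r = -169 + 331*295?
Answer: -97476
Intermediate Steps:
r = 97476 (r = -169 + 97645 = 97476)
-r = -1*97476 = -97476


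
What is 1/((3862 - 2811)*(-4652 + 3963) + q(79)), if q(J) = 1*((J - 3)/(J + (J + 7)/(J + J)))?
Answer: -1571/1137620868 ≈ -1.3810e-6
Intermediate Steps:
q(J) = (-3 + J)/(J + (7 + J)/(2*J)) (q(J) = 1*((-3 + J)/(J + (7 + J)/((2*J)))) = 1*((-3 + J)/(J + (7 + J)*(1/(2*J)))) = 1*((-3 + J)/(J + (7 + J)/(2*J))) = (-3 + J)/(J + (7 + J)/(2*J)))
1/((3862 - 2811)*(-4652 + 3963) + q(79)) = 1/((3862 - 2811)*(-4652 + 3963) + 2*79*(-3 + 79)/(7 + 79 + 2*79²)) = 1/(1051*(-689) + 2*79*76/(7 + 79 + 2*6241)) = 1/(-724139 + 2*79*76/(7 + 79 + 12482)) = 1/(-724139 + 2*79*76/12568) = 1/(-724139 + 2*79*(1/12568)*76) = 1/(-724139 + 1501/1571) = 1/(-1137620868/1571) = -1571/1137620868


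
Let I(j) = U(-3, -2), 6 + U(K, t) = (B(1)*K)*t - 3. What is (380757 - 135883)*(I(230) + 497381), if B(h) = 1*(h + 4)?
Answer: 121800817348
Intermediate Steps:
B(h) = 4 + h (B(h) = 1*(4 + h) = 4 + h)
U(K, t) = -9 + 5*K*t (U(K, t) = -6 + (((4 + 1)*K)*t - 3) = -6 + ((5*K)*t - 3) = -6 + (5*K*t - 3) = -6 + (-3 + 5*K*t) = -9 + 5*K*t)
I(j) = 21 (I(j) = -9 + 5*(-3)*(-2) = -9 + 30 = 21)
(380757 - 135883)*(I(230) + 497381) = (380757 - 135883)*(21 + 497381) = 244874*497402 = 121800817348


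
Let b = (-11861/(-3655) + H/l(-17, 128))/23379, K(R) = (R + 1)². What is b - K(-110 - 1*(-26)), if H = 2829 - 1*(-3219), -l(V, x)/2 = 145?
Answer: -3414267452584/495611421 ≈ -6889.0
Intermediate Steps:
l(V, x) = -290 (l(V, x) = -2*145 = -290)
H = 6048 (H = 2829 + 3219 = 6048)
K(R) = (1 + R)²
b = -373315/495611421 (b = (-11861/(-3655) + 6048/(-290))/23379 = (-11861*(-1/3655) + 6048*(-1/290))*(1/23379) = (11861/3655 - 3024/145)*(1/23379) = -373315/21199*1/23379 = -373315/495611421 ≈ -0.00075324)
b - K(-110 - 1*(-26)) = -373315/495611421 - (1 + (-110 - 1*(-26)))² = -373315/495611421 - (1 + (-110 + 26))² = -373315/495611421 - (1 - 84)² = -373315/495611421 - 1*(-83)² = -373315/495611421 - 1*6889 = -373315/495611421 - 6889 = -3414267452584/495611421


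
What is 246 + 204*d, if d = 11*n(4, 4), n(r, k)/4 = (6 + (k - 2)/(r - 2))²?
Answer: 440070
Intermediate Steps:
n(r, k) = 4*(6 + (-2 + k)/(-2 + r))² (n(r, k) = 4*(6 + (k - 2)/(r - 2))² = 4*(6 + (-2 + k)/(-2 + r))²)
d = 2156 (d = 11*(4*(-14 + 4 + 6*4)²/(-2 + 4)²) = 11*(4*(-14 + 4 + 24)²/2²) = 11*(4*(¼)*14²) = 11*(4*(¼)*196) = 11*196 = 2156)
246 + 204*d = 246 + 204*2156 = 246 + 439824 = 440070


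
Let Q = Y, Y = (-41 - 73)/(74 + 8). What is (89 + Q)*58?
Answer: 208336/41 ≈ 5081.4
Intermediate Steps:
Y = -57/41 (Y = -114/82 = -114*1/82 = -57/41 ≈ -1.3902)
Q = -57/41 ≈ -1.3902
(89 + Q)*58 = (89 - 57/41)*58 = (3592/41)*58 = 208336/41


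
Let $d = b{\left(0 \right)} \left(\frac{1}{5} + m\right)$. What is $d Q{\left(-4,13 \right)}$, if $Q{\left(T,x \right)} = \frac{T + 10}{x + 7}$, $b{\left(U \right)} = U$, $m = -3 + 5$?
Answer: $0$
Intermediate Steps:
$m = 2$
$Q{\left(T,x \right)} = \frac{10 + T}{7 + x}$
$d = 0$ ($d = 0 \left(\frac{1}{5} + 2\right) = 0 \cdot \frac{11}{5} = 0$)
$d Q{\left(-4,13 \right)} = 0 \frac{10 - 4}{7 + 13} = 0 \cdot \frac{1}{20} \cdot 6 = 0 \cdot \frac{3}{10} = 0$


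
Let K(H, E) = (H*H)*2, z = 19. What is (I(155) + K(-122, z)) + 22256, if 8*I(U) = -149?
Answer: 416043/8 ≈ 52005.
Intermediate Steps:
K(H, E) = 2*H² (K(H, E) = H²*2 = 2*H²)
I(U) = -149/8 (I(U) = (⅛)*(-149) = -149/8)
(I(155) + K(-122, z)) + 22256 = (-149/8 + 2*(-122)²) + 22256 = (-149/8 + 2*14884) + 22256 = (-149/8 + 29768) + 22256 = 237995/8 + 22256 = 416043/8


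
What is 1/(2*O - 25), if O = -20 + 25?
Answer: -1/15 ≈ -0.066667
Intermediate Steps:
O = 5
1/(2*O - 25) = 1/(2*5 - 25) = 1/(10 - 25) = 1/(-15) = -1/15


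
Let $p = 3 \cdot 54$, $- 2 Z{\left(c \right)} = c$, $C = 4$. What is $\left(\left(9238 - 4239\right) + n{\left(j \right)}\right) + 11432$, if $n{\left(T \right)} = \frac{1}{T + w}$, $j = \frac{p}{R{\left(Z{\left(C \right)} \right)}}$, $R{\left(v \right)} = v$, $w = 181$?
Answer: $\frac{1643101}{100} \approx 16431.0$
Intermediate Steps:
$Z{\left(c \right)} = - \frac{c}{2}$
$p = 162$
$j = -81$ ($j = \frac{162}{\left(- \frac{1}{2}\right) 4} = \frac{162}{-2} = 162 \left(- \frac{1}{2}\right) = -81$)
$n{\left(T \right)} = \frac{1}{181 + T}$ ($n{\left(T \right)} = \frac{1}{T + 181} = \frac{1}{181 + T}$)
$\left(\left(9238 - 4239\right) + n{\left(j \right)}\right) + 11432 = \left(\left(9238 - 4239\right) + \frac{1}{181 - 81}\right) + 11432 = \left(4999 + \frac{1}{100}\right) + 11432 = \frac{499901}{100} + 11432 = \frac{1643101}{100}$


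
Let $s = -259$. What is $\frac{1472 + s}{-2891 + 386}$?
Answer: $- \frac{1213}{2505} \approx -0.48423$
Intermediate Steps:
$\frac{1472 + s}{-2891 + 386} = \frac{1472 - 259}{-2891 + 386} = \frac{1213}{-2505} = 1213 \left(- \frac{1}{2505}\right) = - \frac{1213}{2505}$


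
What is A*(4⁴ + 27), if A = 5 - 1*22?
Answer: -4811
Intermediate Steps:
A = -17 (A = 5 - 22 = -17)
A*(4⁴ + 27) = -17*(4⁴ + 27) = -17*(256 + 27) = -17*283 = -4811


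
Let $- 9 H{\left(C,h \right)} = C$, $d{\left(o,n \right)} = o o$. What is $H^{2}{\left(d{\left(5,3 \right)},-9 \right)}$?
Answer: $\frac{625}{81} \approx 7.716$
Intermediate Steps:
$d{\left(o,n \right)} = o^{2}$
$H{\left(C,h \right)} = - \frac{C}{9}$
$H^{2}{\left(d{\left(5,3 \right)},-9 \right)} = \left(- \frac{5^{2}}{9}\right)^{2} = \left(\left(- \frac{1}{9}\right) 25\right)^{2} = \left(- \frac{25}{9}\right)^{2} = \frac{625}{81}$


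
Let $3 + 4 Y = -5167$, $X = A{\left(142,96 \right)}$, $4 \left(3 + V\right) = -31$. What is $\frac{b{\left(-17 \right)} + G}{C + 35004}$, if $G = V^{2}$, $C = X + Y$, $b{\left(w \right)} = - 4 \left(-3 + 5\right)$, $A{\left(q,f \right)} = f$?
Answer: $\frac{1721}{540920} \approx 0.0031816$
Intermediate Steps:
$V = - \frac{43}{4}$ ($V = -3 + \frac{1}{4} \left(-31\right) = -3 - \frac{31}{4} = - \frac{43}{4} \approx -10.75$)
$X = 96$
$b{\left(w \right)} = -8$ ($b{\left(w \right)} = \left(-4\right) 2 = -8$)
$Y = - \frac{2585}{2}$ ($Y = - \frac{3}{4} + \frac{1}{4} \left(-5167\right) = - \frac{3}{4} - \frac{5167}{4} = - \frac{2585}{2} \approx -1292.5$)
$C = - \frac{2393}{2}$ ($C = 96 - \frac{2585}{2} = - \frac{2393}{2} \approx -1196.5$)
$G = \frac{1849}{16}$ ($G = \left(- \frac{43}{4}\right)^{2} = \frac{1849}{16} \approx 115.56$)
$\frac{b{\left(-17 \right)} + G}{C + 35004} = \frac{-8 + \frac{1849}{16}}{- \frac{2393}{2} + 35004} = \frac{1721}{16 \cdot \frac{67615}{2}} = \frac{1721}{16} \cdot \frac{2}{67615} = \frac{1721}{540920}$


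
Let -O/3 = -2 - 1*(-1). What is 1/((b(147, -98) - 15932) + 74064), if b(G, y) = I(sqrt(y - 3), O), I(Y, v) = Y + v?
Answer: 58135/3379678326 - I*sqrt(101)/3379678326 ≈ 1.7201e-5 - 2.9736e-9*I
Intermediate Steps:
O = 3 (O = -3*(-2 - 1*(-1)) = -3*(-2 + 1) = -3*(-1) = 3)
b(G, y) = 3 + sqrt(-3 + y) (b(G, y) = sqrt(y - 3) + 3 = sqrt(-3 + y) + 3 = 3 + sqrt(-3 + y))
1/((b(147, -98) - 15932) + 74064) = 1/(((3 + sqrt(-3 - 98)) - 15932) + 74064) = 1/(((3 + sqrt(-101)) - 15932) + 74064) = 1/(((3 + I*sqrt(101)) - 15932) + 74064) = 1/((-15929 + I*sqrt(101)) + 74064) = 1/(58135 + I*sqrt(101))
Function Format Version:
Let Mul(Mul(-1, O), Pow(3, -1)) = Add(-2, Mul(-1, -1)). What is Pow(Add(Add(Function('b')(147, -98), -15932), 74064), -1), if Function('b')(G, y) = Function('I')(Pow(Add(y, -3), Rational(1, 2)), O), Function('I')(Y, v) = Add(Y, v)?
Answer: Add(Rational(58135, 3379678326), Mul(Rational(-1, 3379678326), I, Pow(101, Rational(1, 2)))) ≈ Add(1.7201e-5, Mul(-2.9736e-9, I))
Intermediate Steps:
O = 3 (O = Mul(-3, Add(-2, Mul(-1, -1))) = Mul(-3, Add(-2, 1)) = Mul(-3, -1) = 3)
Function('b')(G, y) = Add(3, Pow(Add(-3, y), Rational(1, 2))) (Function('b')(G, y) = Add(Pow(Add(y, -3), Rational(1, 2)), 3) = Add(Pow(Add(-3, y), Rational(1, 2)), 3) = Add(3, Pow(Add(-3, y), Rational(1, 2))))
Pow(Add(Add(Function('b')(147, -98), -15932), 74064), -1) = Pow(Add(Add(Add(3, Pow(Add(-3, -98), Rational(1, 2))), -15932), 74064), -1) = Pow(Add(Add(Add(3, Pow(-101, Rational(1, 2))), -15932), 74064), -1) = Pow(Add(Add(Add(3, Mul(I, Pow(101, Rational(1, 2)))), -15932), 74064), -1) = Pow(Add(Add(-15929, Mul(I, Pow(101, Rational(1, 2)))), 74064), -1) = Pow(Add(58135, Mul(I, Pow(101, Rational(1, 2)))), -1)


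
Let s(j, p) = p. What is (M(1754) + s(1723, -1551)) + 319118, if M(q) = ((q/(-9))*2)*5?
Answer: 2840563/9 ≈ 3.1562e+5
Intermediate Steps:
M(q) = -10*q/9 (M(q) = ((q*(-1/9))*2)*5 = (-q/9*2)*5 = -2*q/9*5 = -10*q/9)
(M(1754) + s(1723, -1551)) + 319118 = (-10/9*1754 - 1551) + 319118 = (-17540/9 - 1551) + 319118 = -31499/9 + 319118 = 2840563/9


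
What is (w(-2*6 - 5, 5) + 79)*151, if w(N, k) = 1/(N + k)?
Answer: 142997/12 ≈ 11916.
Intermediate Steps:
(w(-2*6 - 5, 5) + 79)*151 = (1/((-2*6 - 5) + 5) + 79)*151 = (1/((-12 - 5) + 5) + 79)*151 = (1/(-17 + 5) + 79)*151 = (1/(-12) + 79)*151 = (-1/12 + 79)*151 = (947/12)*151 = 142997/12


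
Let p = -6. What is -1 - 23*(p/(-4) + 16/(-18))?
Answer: -271/18 ≈ -15.056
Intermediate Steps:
-1 - 23*(p/(-4) + 16/(-18)) = -1 - 23*(-6/(-4) + 16/(-18)) = -1 - 23*(-6*(-1/4) + 16*(-1/18)) = -1 - 23*(3/2 - 8/9) = -1 - 23*11/18 = -1 - 253/18 = -271/18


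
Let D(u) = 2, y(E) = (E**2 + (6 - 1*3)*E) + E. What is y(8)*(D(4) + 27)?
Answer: 2784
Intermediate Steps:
y(E) = E**2 + 4*E (y(E) = (E**2 + (6 - 3)*E) + E = (E**2 + 3*E) + E = E**2 + 4*E)
y(8)*(D(4) + 27) = (8*(4 + 8))*(2 + 27) = (8*12)*29 = 96*29 = 2784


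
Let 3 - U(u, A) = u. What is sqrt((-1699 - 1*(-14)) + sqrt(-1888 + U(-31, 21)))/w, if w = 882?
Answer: sqrt(-1685 + 3*I*sqrt(206))/882 ≈ 0.00059459 + 0.046544*I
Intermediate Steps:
U(u, A) = 3 - u
sqrt((-1699 - 1*(-14)) + sqrt(-1888 + U(-31, 21)))/w = sqrt((-1699 - 1*(-14)) + sqrt(-1888 + (3 - 1*(-31))))/882 = sqrt((-1699 + 14) + sqrt(-1888 + (3 + 31)))*(1/882) = sqrt(-1685 + sqrt(-1888 + 34))*(1/882) = sqrt(-1685 + sqrt(-1854))*(1/882) = sqrt(-1685 + 3*I*sqrt(206))*(1/882) = sqrt(-1685 + 3*I*sqrt(206))/882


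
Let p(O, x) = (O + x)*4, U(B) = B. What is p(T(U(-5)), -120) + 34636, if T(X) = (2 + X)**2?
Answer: 34192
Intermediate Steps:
p(O, x) = 4*O + 4*x
p(T(U(-5)), -120) + 34636 = (4*(2 - 5)**2 + 4*(-120)) + 34636 = (4*(-3)**2 - 480) + 34636 = (4*9 - 480) + 34636 = (36 - 480) + 34636 = -444 + 34636 = 34192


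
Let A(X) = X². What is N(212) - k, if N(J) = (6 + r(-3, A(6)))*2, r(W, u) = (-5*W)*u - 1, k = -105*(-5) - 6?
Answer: 571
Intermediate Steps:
k = 519 (k = 525 - 6 = 519)
r(W, u) = -1 - 5*W*u (r(W, u) = -5*W*u - 1 = -1 - 5*W*u)
N(J) = 1090 (N(J) = (6 + (-1 - 5*(-3)*6²))*2 = (6 + (-1 - 5*(-3)*36))*2 = (6 + (-1 + 540))*2 = (6 + 539)*2 = 545*2 = 1090)
N(212) - k = 1090 - 1*519 = 1090 - 519 = 571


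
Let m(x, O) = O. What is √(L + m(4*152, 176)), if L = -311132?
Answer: 2*I*√77739 ≈ 557.63*I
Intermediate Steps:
√(L + m(4*152, 176)) = √(-311132 + 176) = √(-310956) = 2*I*√77739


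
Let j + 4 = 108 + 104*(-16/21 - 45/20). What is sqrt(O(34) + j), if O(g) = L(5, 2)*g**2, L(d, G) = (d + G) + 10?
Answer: sqrt(8574258)/21 ≈ 139.44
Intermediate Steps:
L(d, G) = 10 + G + d (L(d, G) = (G + d) + 10 = 10 + G + d)
O(g) = 17*g**2 (O(g) = (10 + 2 + 5)*g**2 = 17*g**2)
j = -4394/21 (j = -4 + (108 + 104*(-16/21 - 45/20)) = -4 + (108 + 104*(-16*1/21 - 45*1/20)) = -4 + (108 + 104*(-16/21 - 9/4)) = -4 + (108 + 104*(-253/84)) = -4 + (108 - 6578/21) = -4 - 4310/21 = -4394/21 ≈ -209.24)
sqrt(O(34) + j) = sqrt(17*34**2 - 4394/21) = sqrt(17*1156 - 4394/21) = sqrt(19652 - 4394/21) = sqrt(408298/21) = sqrt(8574258)/21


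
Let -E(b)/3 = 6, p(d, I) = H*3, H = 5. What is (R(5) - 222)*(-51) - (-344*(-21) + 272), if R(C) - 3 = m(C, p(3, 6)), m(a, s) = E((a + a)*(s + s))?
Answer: 4591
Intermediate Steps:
p(d, I) = 15 (p(d, I) = 5*3 = 15)
E(b) = -18 (E(b) = -3*6 = -18)
m(a, s) = -18
R(C) = -15 (R(C) = 3 - 18 = -15)
(R(5) - 222)*(-51) - (-344*(-21) + 272) = (-15 - 222)*(-51) - (-344*(-21) + 272) = -237*(-51) - (7224 + 272) = 12087 - 1*7496 = 12087 - 7496 = 4591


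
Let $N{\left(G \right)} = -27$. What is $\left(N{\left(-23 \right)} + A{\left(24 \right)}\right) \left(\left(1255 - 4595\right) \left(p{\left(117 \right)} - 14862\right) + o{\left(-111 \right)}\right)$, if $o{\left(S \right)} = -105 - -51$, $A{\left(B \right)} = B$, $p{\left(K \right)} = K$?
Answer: $-147744738$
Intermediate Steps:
$o{\left(S \right)} = -54$ ($o{\left(S \right)} = -105 + 51 = -54$)
$\left(N{\left(-23 \right)} + A{\left(24 \right)}\right) \left(\left(1255 - 4595\right) \left(p{\left(117 \right)} - 14862\right) + o{\left(-111 \right)}\right) = \left(-27 + 24\right) \left(\left(1255 - 4595\right) \left(117 - 14862\right) - 54\right) = - 3 \left(\left(-3340\right) \left(-14745\right) - 54\right) = - 3 \left(49248300 - 54\right) = \left(-3\right) 49248246 = -147744738$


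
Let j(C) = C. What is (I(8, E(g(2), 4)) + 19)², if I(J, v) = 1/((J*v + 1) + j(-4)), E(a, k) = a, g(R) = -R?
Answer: 129600/361 ≈ 359.00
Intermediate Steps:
I(J, v) = 1/(-3 + J*v) (I(J, v) = 1/((J*v + 1) - 4) = 1/((1 + J*v) - 4) = 1/(-3 + J*v))
(I(8, E(g(2), 4)) + 19)² = (1/(-3 + 8*(-1*2)) + 19)² = (1/(-3 + 8*(-2)) + 19)² = (1/(-3 - 16) + 19)² = (1/(-19) + 19)² = (-1/19 + 19)² = (360/19)² = 129600/361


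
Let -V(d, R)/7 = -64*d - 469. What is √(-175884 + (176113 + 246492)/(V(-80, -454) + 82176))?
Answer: I*√514879169869/1711 ≈ 419.38*I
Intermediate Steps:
V(d, R) = 3283 + 448*d (V(d, R) = -7*(-64*d - 469) = -7*(-469 - 64*d) = 3283 + 448*d)
√(-175884 + (176113 + 246492)/(V(-80, -454) + 82176)) = √(-175884 + (176113 + 246492)/((3283 + 448*(-80)) + 82176)) = √(-175884 + 422605/((3283 - 35840) + 82176)) = √(-175884 + 422605/(-32557 + 82176)) = √(-175884 + 422605/49619) = √(-8726765591/49619) = I*√514879169869/1711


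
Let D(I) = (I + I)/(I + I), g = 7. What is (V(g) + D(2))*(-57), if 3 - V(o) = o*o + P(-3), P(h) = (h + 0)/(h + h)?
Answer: 5187/2 ≈ 2593.5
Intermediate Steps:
P(h) = ½ (P(h) = h/((2*h)) = h*(1/(2*h)) = ½)
D(I) = 1 (D(I) = (2*I)/((2*I)) = (2*I)*(1/(2*I)) = 1)
V(o) = 5/2 - o² (V(o) = 3 - (o*o + ½) = 3 - (o² + ½) = 3 - (½ + o²) = 3 + (-½ - o²) = 5/2 - o²)
(V(g) + D(2))*(-57) = ((5/2 - 1*7²) + 1)*(-57) = ((5/2 - 1*49) + 1)*(-57) = ((5/2 - 49) + 1)*(-57) = (-93/2 + 1)*(-57) = -91/2*(-57) = 5187/2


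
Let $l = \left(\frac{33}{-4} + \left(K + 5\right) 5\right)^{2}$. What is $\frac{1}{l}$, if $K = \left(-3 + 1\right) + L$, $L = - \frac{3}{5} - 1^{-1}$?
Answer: $\frac{16}{25} \approx 0.64$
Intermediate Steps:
$L = - \frac{8}{5}$ ($L = \left(-3\right) \frac{1}{5} - 1 = - \frac{3}{5} - 1 = - \frac{8}{5} \approx -1.6$)
$K = - \frac{18}{5}$ ($K = \left(-3 + 1\right) - \frac{8}{5} = -2 - \frac{8}{5} = - \frac{18}{5} \approx -3.6$)
$l = \frac{25}{16}$ ($l = \left(\frac{33}{-4} + \left(- \frac{18}{5} + 5\right) 5\right)^{2} = \left(33 \left(- \frac{1}{4}\right) + \frac{7}{5} \cdot 5\right)^{2} = \left(- \frac{33}{4} + 7\right)^{2} = \left(- \frac{5}{4}\right)^{2} = \frac{25}{16} \approx 1.5625$)
$\frac{1}{l} = \frac{1}{\frac{25}{16}} = \frac{16}{25}$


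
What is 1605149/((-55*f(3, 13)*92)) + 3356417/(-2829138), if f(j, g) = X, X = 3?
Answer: -33276365519/311205180 ≈ -106.93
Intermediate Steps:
f(j, g) = 3
1605149/((-55*f(3, 13)*92)) + 3356417/(-2829138) = 1605149/((-55*3*92)) + 3356417/(-2829138) = 1605149/((-165*92)) + 3356417*(-1/2829138) = 1605149/(-15180) - 3356417/2829138 = 1605149*(-1/15180) - 3356417/2829138 = -1605149/15180 - 3356417/2829138 = -33276365519/311205180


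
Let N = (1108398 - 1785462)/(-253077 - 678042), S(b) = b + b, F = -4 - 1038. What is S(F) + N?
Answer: -646591644/310373 ≈ -2083.3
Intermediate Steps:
F = -1042
S(b) = 2*b
N = 225688/310373 (N = -677064/(-931119) = -677064*(-1/931119) = 225688/310373 ≈ 0.72715)
S(F) + N = 2*(-1042) + 225688/310373 = -2084 + 225688/310373 = -646591644/310373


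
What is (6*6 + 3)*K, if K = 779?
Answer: 30381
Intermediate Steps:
(6*6 + 3)*K = (6*6 + 3)*779 = (36 + 3)*779 = 39*779 = 30381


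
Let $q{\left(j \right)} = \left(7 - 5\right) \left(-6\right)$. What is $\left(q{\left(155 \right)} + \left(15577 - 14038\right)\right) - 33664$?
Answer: $-32137$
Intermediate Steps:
$q{\left(j \right)} = -12$ ($q{\left(j \right)} = 2 \left(-6\right) = -12$)
$\left(q{\left(155 \right)} + \left(15577 - 14038\right)\right) - 33664 = \left(-12 + \left(15577 - 14038\right)\right) - 33664 = \left(-12 + 1539\right) - 33664 = 1527 - 33664 = -32137$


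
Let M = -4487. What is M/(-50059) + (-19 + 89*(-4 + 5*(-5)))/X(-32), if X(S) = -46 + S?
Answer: 5019361/150177 ≈ 33.423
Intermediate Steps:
M/(-50059) + (-19 + 89*(-4 + 5*(-5)))/X(-32) = -4487/(-50059) + (-19 + 89*(-4 + 5*(-5)))/(-46 - 32) = -4487*(-1/50059) + (-19 + 89*(-4 - 25))/(-78) = 4487/50059 + (-19 + 89*(-29))*(-1/78) = 4487/50059 + (-19 - 2581)*(-1/78) = 4487/50059 - 2600*(-1/78) = 4487/50059 + 100/3 = 5019361/150177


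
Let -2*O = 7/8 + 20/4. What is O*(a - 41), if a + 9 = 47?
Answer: 141/16 ≈ 8.8125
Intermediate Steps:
O = -47/16 (O = -(7/8 + 20/4)/2 = -(7*(1/8) + 20*(1/4))/2 = -(7/8 + 5)/2 = -1/2*47/8 = -47/16 ≈ -2.9375)
a = 38 (a = -9 + 47 = 38)
O*(a - 41) = -47*(38 - 41)/16 = -47/16*(-3) = 141/16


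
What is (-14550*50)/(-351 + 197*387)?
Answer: -60625/6324 ≈ -9.5865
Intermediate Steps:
(-14550*50)/(-351 + 197*387) = -727500/(-351 + 76239) = -727500/75888 = -727500*1/75888 = -60625/6324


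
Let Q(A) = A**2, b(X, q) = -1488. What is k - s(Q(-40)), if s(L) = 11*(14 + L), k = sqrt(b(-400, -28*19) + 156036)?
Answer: -17754 + 54*sqrt(53) ≈ -17361.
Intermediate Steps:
k = 54*sqrt(53) (k = sqrt(-1488 + 156036) = sqrt(154548) = 54*sqrt(53) ≈ 393.13)
s(L) = 154 + 11*L
k - s(Q(-40)) = 54*sqrt(53) - (154 + 11*(-40)**2) = 54*sqrt(53) - (154 + 11*1600) = 54*sqrt(53) - (154 + 17600) = 54*sqrt(53) - 1*17754 = 54*sqrt(53) - 17754 = -17754 + 54*sqrt(53)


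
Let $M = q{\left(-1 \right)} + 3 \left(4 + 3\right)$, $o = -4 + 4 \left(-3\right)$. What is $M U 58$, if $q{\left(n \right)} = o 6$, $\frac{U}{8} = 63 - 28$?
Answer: $-1218000$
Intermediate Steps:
$o = -16$ ($o = -4 - 12 = -16$)
$U = 280$ ($U = 8 \left(63 - 28\right) = 8 \cdot 35 = 280$)
$q{\left(n \right)} = -96$ ($q{\left(n \right)} = \left(-16\right) 6 = -96$)
$M = -75$ ($M = -96 + 3 \left(4 + 3\right) = -96 + 3 \cdot 7 = -96 + 21 = -75$)
$M U 58 = \left(-75\right) 280 \cdot 58 = \left(-21000\right) 58 = -1218000$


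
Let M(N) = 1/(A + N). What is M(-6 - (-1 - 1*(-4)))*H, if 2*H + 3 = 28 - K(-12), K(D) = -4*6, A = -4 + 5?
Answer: -49/16 ≈ -3.0625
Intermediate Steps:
A = 1
K(D) = -24
M(N) = 1/(1 + N)
H = 49/2 (H = -3/2 + (28 - 1*(-24))/2 = -3/2 + (28 + 24)/2 = -3/2 + (½)*52 = -3/2 + 26 = 49/2 ≈ 24.500)
M(-6 - (-1 - 1*(-4)))*H = (49/2)/(1 + (-6 - (-1 - 1*(-4)))) = (49/2)/(1 + (-6 - (-1 + 4))) = (49/2)/(1 + (-6 - 1*3)) = (49/2)/(1 + (-6 - 3)) = (49/2)/(1 - 9) = (49/2)/(-8) = -⅛*49/2 = -49/16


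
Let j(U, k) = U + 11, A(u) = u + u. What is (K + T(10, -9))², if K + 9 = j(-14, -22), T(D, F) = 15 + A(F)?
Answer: 225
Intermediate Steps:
A(u) = 2*u
T(D, F) = 15 + 2*F
j(U, k) = 11 + U
K = -12 (K = -9 + (11 - 14) = -9 - 3 = -12)
(K + T(10, -9))² = (-12 + (15 + 2*(-9)))² = (-12 + (15 - 18))² = (-12 - 3)² = (-15)² = 225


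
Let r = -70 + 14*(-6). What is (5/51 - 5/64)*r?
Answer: -5005/1632 ≈ -3.0668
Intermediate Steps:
r = -154 (r = -70 - 84 = -154)
(5/51 - 5/64)*r = (5/51 - 5/64)*(-154) = (65/3264)*(-154) = -5005/1632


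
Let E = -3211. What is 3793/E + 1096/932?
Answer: -3955/748163 ≈ -0.0052863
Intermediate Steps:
3793/E + 1096/932 = 3793/(-3211) + 1096/932 = 3793*(-1/3211) + 1096*(1/932) = -3793/3211 + 274/233 = -3955/748163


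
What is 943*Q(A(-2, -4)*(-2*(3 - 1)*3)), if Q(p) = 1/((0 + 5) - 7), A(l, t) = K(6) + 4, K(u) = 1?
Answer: -943/2 ≈ -471.50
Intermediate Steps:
A(l, t) = 5 (A(l, t) = 1 + 4 = 5)
Q(p) = -1/2 (Q(p) = 1/(5 - 7) = 1/(-2) = -1/2)
943*Q(A(-2, -4)*(-2*(3 - 1)*3)) = 943*(-1/2) = -943/2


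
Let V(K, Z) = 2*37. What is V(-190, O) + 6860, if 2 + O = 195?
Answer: 6934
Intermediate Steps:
O = 193 (O = -2 + 195 = 193)
V(K, Z) = 74
V(-190, O) + 6860 = 74 + 6860 = 6934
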